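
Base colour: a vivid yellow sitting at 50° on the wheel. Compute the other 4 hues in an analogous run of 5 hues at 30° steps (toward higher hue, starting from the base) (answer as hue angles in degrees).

80°, 110°, 140°, 170°

Analogous hues sit every 30° along the wheel.
50 + 30 = 80°
50 + 60 = 110°
50 + 90 = 140°
50 + 120 = 170°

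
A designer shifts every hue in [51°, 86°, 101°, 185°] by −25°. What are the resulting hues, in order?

51 − 25 = 26°
86 − 25 = 61°
101 − 25 = 76°
185 − 25 = 160°

26°, 61°, 76°, 160°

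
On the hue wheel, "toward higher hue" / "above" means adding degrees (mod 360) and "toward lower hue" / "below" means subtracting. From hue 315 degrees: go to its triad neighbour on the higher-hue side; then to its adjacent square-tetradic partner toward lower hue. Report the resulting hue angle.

+120° (triadic ↑): 315 + 120 = 435 → 435 − 360 = 75°
−90° (square ↓): 75 − 90 = -15 → -15 + 360 = 345°

345°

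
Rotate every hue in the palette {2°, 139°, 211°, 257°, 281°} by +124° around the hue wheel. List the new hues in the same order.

2 + 124 = 126°
139 + 124 = 263°
211 + 124 = 335°
257 + 124 = 381 → 381 − 360 = 21°
281 + 124 = 405 → 405 − 360 = 45°

126°, 263°, 335°, 21°, 45°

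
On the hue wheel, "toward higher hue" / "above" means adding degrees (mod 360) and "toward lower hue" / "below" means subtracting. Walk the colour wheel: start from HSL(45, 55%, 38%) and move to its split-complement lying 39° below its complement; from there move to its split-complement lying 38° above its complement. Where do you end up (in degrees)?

44°

45 + 141 = 186°   (split-comp 39° ↓)
186 + 218 = 404 → 404 − 360 = 44°   (split-comp 38° ↑)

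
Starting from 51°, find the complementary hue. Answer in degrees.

231°

The complement sits 180° across the wheel.
51 + 180 = 231°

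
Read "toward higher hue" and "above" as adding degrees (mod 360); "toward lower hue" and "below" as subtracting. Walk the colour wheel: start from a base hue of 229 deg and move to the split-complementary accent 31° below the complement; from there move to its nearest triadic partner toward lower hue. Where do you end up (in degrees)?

258°

229 + 149 = 378 → 378 − 360 = 18°   (split-comp 31° ↓)
18 − 120 = -102 → -102 + 360 = 258°   (triadic ↓)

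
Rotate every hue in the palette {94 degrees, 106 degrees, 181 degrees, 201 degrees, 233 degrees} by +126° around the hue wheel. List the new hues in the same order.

94 + 126 = 220°
106 + 126 = 232°
181 + 126 = 307°
201 + 126 = 327°
233 + 126 = 359°

220°, 232°, 307°, 327°, 359°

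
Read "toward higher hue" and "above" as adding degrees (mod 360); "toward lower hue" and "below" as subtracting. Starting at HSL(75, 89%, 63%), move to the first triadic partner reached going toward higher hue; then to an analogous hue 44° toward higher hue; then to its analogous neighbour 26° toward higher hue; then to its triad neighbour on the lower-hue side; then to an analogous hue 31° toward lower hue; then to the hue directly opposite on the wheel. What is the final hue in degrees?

+120° (triadic ↑): 75 + 120 = 195°
+44° (analog 44° ↑): 195 + 44 = 239°
+26° (analog 26° ↑): 239 + 26 = 265°
−120° (triadic ↓): 265 − 120 = 145°
−31° (analog 31° ↓): 145 − 31 = 114°
+180° (complement): 114 + 180 = 294°

294°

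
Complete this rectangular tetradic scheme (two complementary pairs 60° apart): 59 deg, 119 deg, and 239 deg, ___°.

299°

A rectangular tetradic uses two complementary pairs 60° apart: offsets 0°, 60°, 180°, 240°.
Among {59°, 119°, 239°}, 239° and 59° are a 180° pair.
The remaining hue 119° needs its own complement: 119 + 180 = 299°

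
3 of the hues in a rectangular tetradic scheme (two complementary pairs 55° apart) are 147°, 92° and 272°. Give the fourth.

327°

A rectangular tetradic uses two complementary pairs 55° apart: offsets 0°, 55°, 180°, 235°.
Among {92°, 147°, 272°}, 92° and 272° are a 180° pair.
The remaining hue 147° needs its own complement: 147 + 180 = 327°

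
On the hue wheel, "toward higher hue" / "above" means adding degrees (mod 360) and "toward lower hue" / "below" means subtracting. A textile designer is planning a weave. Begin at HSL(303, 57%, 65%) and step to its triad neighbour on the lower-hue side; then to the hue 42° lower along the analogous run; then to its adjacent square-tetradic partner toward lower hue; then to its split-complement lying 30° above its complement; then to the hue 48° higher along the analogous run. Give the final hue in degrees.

303 − 120 = 183°   (triadic ↓)
183 − 42 = 141°   (analog 42° ↓)
141 − 90 = 51°   (square ↓)
51 + 210 = 261°   (split-comp 30° ↑)
261 + 48 = 309°   (analog 48° ↑)

309°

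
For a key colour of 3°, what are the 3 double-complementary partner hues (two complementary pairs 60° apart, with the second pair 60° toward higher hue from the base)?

A rectangular tetradic uses two complementary pairs 60° apart: offsets 0°, 60°, 180°, 240°.
3 + 60 = 63°
3 + 180 = 183°
3 + 240 = 243°

63°, 183°, and 243°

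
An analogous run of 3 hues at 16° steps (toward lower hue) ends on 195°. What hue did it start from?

2 steps of 16° (toward lower hue) give a net shift of −32°.
Start = end − shift: 195 + 32 = 227°

227°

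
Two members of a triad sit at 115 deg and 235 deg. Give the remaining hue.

A triad spaces three hues 120° apart.
The full set is {115°, 235°, 355°}.

355°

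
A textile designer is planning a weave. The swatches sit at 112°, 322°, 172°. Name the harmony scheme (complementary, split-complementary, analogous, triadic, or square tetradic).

Sort the hues: 112°, 172°, 322°.
Successive gaps around the wheel: 60°, 150°, 150°.
Two 150° gaps and one 60° gap — a base hue opposite a pair of accents 30° either side of its complement — is the split-complementary pattern.

split-complementary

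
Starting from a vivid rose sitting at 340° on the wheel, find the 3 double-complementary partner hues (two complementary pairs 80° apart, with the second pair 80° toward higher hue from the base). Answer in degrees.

60°, 160°, and 240°

A rectangular tetradic uses two complementary pairs 80° apart: offsets 0°, 80°, 180°, 260°.
340 + 80 = 420 → 420 − 360 = 60°
340 + 180 = 520 → 520 − 360 = 160°
340 + 260 = 600 → 600 − 360 = 240°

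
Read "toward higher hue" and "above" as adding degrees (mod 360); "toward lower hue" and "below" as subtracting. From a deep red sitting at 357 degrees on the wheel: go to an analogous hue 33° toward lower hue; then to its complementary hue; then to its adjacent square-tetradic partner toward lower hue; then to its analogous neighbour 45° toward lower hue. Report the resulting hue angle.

9°

analog 33° ↓ −33°: 357 − 33 = 324°
complement +180°: 324 + 180 = 504 → 504 − 360 = 144°
square ↓ −90°: 144 − 90 = 54°
analog 45° ↓ −45°: 54 − 45 = 9°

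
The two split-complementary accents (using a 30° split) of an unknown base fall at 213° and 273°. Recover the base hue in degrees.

63°

The accents sit 30° either side of the complement, so the complement is their short-arc midpoint on the wheel.
Short-arc midpoint of 213° and 273°: 243°.
Base is 180° from the complement: 243 − 180 = 63°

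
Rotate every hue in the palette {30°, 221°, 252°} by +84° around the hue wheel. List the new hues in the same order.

30 + 84 = 114°
221 + 84 = 305°
252 + 84 = 336°

114°, 305°, 336°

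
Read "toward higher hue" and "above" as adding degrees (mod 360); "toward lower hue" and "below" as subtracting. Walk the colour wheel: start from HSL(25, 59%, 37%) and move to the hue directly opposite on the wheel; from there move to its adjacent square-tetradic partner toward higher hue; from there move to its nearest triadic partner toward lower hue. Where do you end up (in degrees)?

175°

25 + 180 = 205°   (complement)
205 + 90 = 295°   (square ↑)
295 − 120 = 175°   (triadic ↓)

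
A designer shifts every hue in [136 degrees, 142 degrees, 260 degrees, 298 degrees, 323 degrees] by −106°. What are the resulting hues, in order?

136 − 106 = 30°
142 − 106 = 36°
260 − 106 = 154°
298 − 106 = 192°
323 − 106 = 217°

30°, 36°, 154°, 192°, 217°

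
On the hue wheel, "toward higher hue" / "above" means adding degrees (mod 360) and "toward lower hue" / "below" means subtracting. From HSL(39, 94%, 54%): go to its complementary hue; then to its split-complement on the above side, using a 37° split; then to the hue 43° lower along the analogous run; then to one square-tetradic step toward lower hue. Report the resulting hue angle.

+180° (complement): 39 + 180 = 219°
+217° (split-comp 37° ↑): 219 + 217 = 436 → 436 − 360 = 76°
−43° (analog 43° ↓): 76 − 43 = 33°
−90° (square ↓): 33 − 90 = -57 → -57 + 360 = 303°

303°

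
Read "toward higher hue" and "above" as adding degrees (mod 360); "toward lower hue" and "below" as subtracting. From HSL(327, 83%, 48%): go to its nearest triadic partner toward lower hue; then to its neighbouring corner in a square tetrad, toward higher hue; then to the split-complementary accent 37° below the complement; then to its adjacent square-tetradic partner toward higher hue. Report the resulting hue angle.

170°

−120° (triadic ↓): 327 − 120 = 207°
+90° (square ↑): 207 + 90 = 297°
+143° (split-comp 37° ↓): 297 + 143 = 440 → 440 − 360 = 80°
+90° (square ↑): 80 + 90 = 170°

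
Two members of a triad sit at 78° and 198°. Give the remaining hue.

318°

A triad spaces three hues 120° apart.
The full set is {78°, 198°, 318°}.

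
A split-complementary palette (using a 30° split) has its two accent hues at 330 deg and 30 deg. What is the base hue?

The accents sit 30° either side of the complement, so the complement is their short-arc midpoint on the wheel.
Short-arc midpoint of 330° and 30°: 0°.
Base is 180° from the complement: 0 − 180 = -180 → -180 + 360 = 180°

180°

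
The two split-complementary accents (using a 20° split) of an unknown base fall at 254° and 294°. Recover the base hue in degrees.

The accents sit 20° either side of the complement, so the complement is their short-arc midpoint on the wheel.
Short-arc midpoint of 254° and 294°: 274°.
Base is 180° from the complement: 274 − 180 = 94°

94°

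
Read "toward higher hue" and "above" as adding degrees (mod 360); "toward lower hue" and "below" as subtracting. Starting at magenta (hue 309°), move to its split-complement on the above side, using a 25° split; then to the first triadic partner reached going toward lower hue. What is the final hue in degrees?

34°

split-comp 25° ↑ +205°: 309 + 205 = 514 → 514 − 360 = 154°
triadic ↓ −120°: 154 − 120 = 34°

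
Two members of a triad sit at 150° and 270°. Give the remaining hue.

30°

A triad spaces three hues 120° apart.
The full set is {30°, 150°, 270°}.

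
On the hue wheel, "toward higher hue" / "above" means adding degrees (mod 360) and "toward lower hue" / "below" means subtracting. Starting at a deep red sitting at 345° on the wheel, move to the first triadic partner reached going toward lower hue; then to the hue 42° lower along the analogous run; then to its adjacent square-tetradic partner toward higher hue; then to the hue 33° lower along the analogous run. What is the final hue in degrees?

240°

triadic ↓ −120°: 345 − 120 = 225°
analog 42° ↓ −42°: 225 − 42 = 183°
square ↑ +90°: 183 + 90 = 273°
analog 33° ↓ −33°: 273 − 33 = 240°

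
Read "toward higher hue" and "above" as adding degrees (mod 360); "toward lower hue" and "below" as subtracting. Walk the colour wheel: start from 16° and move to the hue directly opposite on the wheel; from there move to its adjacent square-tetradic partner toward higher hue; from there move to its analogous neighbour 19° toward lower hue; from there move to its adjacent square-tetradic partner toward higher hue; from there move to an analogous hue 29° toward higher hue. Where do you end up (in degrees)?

+180° (complement): 16 + 180 = 196°
+90° (square ↑): 196 + 90 = 286°
−19° (analog 19° ↓): 286 − 19 = 267°
+90° (square ↑): 267 + 90 = 357°
+29° (analog 29° ↑): 357 + 29 = 386 → 386 − 360 = 26°

26°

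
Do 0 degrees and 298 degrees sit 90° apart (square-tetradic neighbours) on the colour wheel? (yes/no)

no

Angular distance: |0 − 298| = 298; shorter arc = 360 − 298 = 62°.
90° apart (square-tetradic neighbours) requires 90°.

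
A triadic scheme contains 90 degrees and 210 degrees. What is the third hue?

330°

A triad spaces three hues 120° apart.
The full set is {90°, 210°, 330°}.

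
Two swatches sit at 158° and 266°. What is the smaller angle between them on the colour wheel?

|158 − 266| = 108.
108 ≤ 180, so the shorter arc is 108°.

108°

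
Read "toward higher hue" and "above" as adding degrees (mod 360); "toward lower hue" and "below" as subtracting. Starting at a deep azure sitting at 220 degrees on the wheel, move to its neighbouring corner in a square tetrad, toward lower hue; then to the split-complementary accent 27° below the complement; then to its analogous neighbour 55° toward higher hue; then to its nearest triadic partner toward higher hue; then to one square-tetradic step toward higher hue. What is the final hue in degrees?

188°

220 − 90 = 130°   (square ↓)
130 + 153 = 283°   (split-comp 27° ↓)
283 + 55 = 338°   (analog 55° ↑)
338 + 120 = 458 → 458 − 360 = 98°   (triadic ↑)
98 + 90 = 188°   (square ↑)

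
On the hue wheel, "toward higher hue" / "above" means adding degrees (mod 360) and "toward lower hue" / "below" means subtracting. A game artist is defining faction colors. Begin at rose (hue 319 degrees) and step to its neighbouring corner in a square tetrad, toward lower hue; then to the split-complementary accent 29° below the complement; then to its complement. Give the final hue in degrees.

319 − 90 = 229°   (square ↓)
229 + 151 = 380 → 380 − 360 = 20°   (split-comp 29° ↓)
20 + 180 = 200°   (complement)

200°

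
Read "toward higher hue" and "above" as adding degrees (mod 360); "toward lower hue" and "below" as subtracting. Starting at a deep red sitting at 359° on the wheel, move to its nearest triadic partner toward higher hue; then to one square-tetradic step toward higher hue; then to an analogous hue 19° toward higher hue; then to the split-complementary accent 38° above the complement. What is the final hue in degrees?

86°

triadic ↑ +120°: 359 + 120 = 479 → 479 − 360 = 119°
square ↑ +90°: 119 + 90 = 209°
analog 19° ↑ +19°: 209 + 19 = 228°
split-comp 38° ↑ +218°: 228 + 218 = 446 → 446 − 360 = 86°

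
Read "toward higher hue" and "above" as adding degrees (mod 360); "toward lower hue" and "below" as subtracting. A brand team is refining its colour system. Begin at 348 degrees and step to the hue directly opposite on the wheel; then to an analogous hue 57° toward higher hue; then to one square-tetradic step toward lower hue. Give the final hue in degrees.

complement +180°: 348 + 180 = 528 → 528 − 360 = 168°
analog 57° ↑ +57°: 168 + 57 = 225°
square ↓ −90°: 225 − 90 = 135°

135°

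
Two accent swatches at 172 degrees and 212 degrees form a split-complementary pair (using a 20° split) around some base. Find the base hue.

12°

The accents sit 20° either side of the complement, so the complement is their short-arc midpoint on the wheel.
Short-arc midpoint of 172° and 212°: 192°.
Base is 180° from the complement: 192 − 180 = 12°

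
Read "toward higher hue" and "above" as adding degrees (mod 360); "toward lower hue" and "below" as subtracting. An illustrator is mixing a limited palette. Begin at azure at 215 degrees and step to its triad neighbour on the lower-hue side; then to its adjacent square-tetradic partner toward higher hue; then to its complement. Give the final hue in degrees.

5°

−120° (triadic ↓): 215 − 120 = 95°
+90° (square ↑): 95 + 90 = 185°
+180° (complement): 185 + 180 = 365 → 365 − 360 = 5°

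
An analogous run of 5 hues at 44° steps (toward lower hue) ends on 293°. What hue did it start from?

109°

4 steps of 44° (toward lower hue) give a net shift of −176°.
Start = end − shift: 293 + 176 = 469 → 469 − 360 = 109°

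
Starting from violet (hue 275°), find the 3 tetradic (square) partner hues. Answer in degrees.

A square tetradic scheme places four hues every 90°.
275 + 90 = 365 → 365 − 360 = 5°
275 + 180 = 455 → 455 − 360 = 95°
275 + 270 = 545 → 545 − 360 = 185°

5°, 95°, 185°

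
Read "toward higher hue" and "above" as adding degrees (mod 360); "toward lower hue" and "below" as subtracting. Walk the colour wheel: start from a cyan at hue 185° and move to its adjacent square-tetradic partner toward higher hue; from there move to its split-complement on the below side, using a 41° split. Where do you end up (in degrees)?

square ↑ +90°: 185 + 90 = 275°
split-comp 41° ↓ +139°: 275 + 139 = 414 → 414 − 360 = 54°

54°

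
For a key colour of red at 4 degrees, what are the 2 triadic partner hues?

124° and 244°

A triad places three hues 120° apart.
4 + 120 = 124°
4 + 240 = 244°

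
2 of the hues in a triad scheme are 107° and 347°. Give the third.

227°

A triad places three hues 120° apart.
The full set through 107° is {107°, 227°, 347°}.
Given {107°, 347°}, the missing hue is 227°.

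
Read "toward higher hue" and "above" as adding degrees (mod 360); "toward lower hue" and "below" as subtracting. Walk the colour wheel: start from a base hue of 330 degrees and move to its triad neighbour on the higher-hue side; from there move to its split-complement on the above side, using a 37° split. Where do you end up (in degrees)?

triadic ↑ +120°: 330 + 120 = 450 → 450 − 360 = 90°
split-comp 37° ↑ +217°: 90 + 217 = 307°

307°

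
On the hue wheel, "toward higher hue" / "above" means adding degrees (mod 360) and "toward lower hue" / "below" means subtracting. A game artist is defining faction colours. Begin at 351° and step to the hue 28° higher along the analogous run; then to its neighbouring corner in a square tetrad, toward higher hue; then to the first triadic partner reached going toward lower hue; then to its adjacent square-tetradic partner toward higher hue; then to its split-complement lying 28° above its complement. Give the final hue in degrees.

analog 28° ↑ +28°: 351 + 28 = 379 → 379 − 360 = 19°
square ↑ +90°: 19 + 90 = 109°
triadic ↓ −120°: 109 − 120 = -11 → -11 + 360 = 349°
square ↑ +90°: 349 + 90 = 439 → 439 − 360 = 79°
split-comp 28° ↑ +208°: 79 + 208 = 287°

287°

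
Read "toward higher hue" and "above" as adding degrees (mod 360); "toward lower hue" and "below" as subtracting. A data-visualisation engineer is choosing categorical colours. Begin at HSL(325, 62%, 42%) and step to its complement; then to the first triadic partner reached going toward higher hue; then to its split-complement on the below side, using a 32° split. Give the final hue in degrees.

+180° (complement): 325 + 180 = 505 → 505 − 360 = 145°
+120° (triadic ↑): 145 + 120 = 265°
+148° (split-comp 32° ↓): 265 + 148 = 413 → 413 − 360 = 53°

53°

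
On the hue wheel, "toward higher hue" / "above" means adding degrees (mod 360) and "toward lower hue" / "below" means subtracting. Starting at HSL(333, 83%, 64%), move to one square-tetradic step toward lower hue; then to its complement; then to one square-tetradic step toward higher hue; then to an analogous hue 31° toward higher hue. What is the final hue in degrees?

333 − 90 = 243°   (square ↓)
243 + 180 = 423 → 423 − 360 = 63°   (complement)
63 + 90 = 153°   (square ↑)
153 + 31 = 184°   (analog 31° ↑)

184°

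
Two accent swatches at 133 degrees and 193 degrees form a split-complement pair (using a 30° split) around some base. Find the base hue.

The accents sit 30° either side of the complement, so the complement is their short-arc midpoint on the wheel.
Short-arc midpoint of 133° and 193°: 163°.
Base is 180° from the complement: 163 − 180 = -17 → -17 + 360 = 343°

343°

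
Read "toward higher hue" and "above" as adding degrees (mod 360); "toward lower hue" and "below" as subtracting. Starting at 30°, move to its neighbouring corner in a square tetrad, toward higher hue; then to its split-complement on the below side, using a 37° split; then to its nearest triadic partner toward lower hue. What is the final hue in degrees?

square ↑ +90°: 30 + 90 = 120°
split-comp 37° ↓ +143°: 120 + 143 = 263°
triadic ↓ −120°: 263 − 120 = 143°

143°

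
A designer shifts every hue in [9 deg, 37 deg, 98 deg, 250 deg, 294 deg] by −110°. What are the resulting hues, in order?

259°, 287°, 348°, 140°, 184°

9 − 110 = -101 → -101 + 360 = 259°
37 − 110 = -73 → -73 + 360 = 287°
98 − 110 = -12 → -12 + 360 = 348°
250 − 110 = 140°
294 − 110 = 184°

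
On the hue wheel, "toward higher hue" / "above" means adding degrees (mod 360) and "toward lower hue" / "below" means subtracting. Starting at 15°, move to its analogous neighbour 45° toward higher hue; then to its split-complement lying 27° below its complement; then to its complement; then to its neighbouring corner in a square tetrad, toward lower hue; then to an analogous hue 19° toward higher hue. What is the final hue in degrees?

analog 45° ↑ +45°: 15 + 45 = 60°
split-comp 27° ↓ +153°: 60 + 153 = 213°
complement +180°: 213 + 180 = 393 → 393 − 360 = 33°
square ↓ −90°: 33 − 90 = -57 → -57 + 360 = 303°
analog 19° ↑ +19°: 303 + 19 = 322°

322°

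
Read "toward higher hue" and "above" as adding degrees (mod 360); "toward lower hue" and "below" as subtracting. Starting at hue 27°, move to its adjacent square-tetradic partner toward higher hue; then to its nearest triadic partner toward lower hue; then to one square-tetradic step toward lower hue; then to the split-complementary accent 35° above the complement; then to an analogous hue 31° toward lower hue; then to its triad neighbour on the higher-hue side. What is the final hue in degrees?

211°

27 + 90 = 117°   (square ↑)
117 − 120 = -3 → -3 + 360 = 357°   (triadic ↓)
357 − 90 = 267°   (square ↓)
267 + 215 = 482 → 482 − 360 = 122°   (split-comp 35° ↑)
122 − 31 = 91°   (analog 31° ↓)
91 + 120 = 211°   (triadic ↑)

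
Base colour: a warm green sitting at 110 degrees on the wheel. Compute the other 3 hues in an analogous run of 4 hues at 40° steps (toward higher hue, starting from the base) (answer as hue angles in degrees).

Analogous hues sit every 40° along the wheel.
110 + 40 = 150°
110 + 80 = 190°
110 + 120 = 230°

150°, 190° and 230°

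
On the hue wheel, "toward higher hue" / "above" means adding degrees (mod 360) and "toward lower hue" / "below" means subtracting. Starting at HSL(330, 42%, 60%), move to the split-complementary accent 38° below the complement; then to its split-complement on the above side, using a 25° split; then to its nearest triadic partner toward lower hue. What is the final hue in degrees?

split-comp 38° ↓ +142°: 330 + 142 = 472 → 472 − 360 = 112°
split-comp 25° ↑ +205°: 112 + 205 = 317°
triadic ↓ −120°: 317 − 120 = 197°

197°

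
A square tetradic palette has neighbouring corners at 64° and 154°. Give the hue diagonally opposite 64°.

244°

A square tetradic scheme places four hues 90° apart; opposite corners are 180° apart.
64 + 180 = 244°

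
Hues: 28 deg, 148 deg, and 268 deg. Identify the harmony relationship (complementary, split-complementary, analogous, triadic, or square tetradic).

Sort the hues: 28°, 148°, 268°.
Successive gaps around the wheel: 120°, 120°, 120°.
Three hues equally spaced 120° apart form a triad.

triadic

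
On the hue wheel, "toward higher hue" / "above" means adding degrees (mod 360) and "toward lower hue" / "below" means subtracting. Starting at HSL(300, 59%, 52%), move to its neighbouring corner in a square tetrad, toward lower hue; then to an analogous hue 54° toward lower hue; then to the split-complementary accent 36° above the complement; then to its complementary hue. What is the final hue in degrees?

192°

−90° (square ↓): 300 − 90 = 210°
−54° (analog 54° ↓): 210 − 54 = 156°
+216° (split-comp 36° ↑): 156 + 216 = 372 → 372 − 360 = 12°
+180° (complement): 12 + 180 = 192°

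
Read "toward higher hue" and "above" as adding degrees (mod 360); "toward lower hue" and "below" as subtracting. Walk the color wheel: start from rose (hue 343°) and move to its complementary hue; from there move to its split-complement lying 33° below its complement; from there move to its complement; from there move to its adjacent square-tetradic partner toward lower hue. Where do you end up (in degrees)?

complement +180°: 343 + 180 = 523 → 523 − 360 = 163°
split-comp 33° ↓ +147°: 163 + 147 = 310°
complement +180°: 310 + 180 = 490 → 490 − 360 = 130°
square ↓ −90°: 130 − 90 = 40°

40°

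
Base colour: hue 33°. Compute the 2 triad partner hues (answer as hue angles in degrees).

153° and 273°

A triad places three hues 120° apart.
33 + 120 = 153°
33 + 240 = 273°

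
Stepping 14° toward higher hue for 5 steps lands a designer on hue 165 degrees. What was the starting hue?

95°

5 steps of 14° (toward higher hue) give a net shift of +70°.
Start = end − shift: 165 − 70 = 95°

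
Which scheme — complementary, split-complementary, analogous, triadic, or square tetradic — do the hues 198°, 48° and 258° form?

split-complementary

Sort the hues: 48°, 198°, 258°.
Successive gaps around the wheel: 150°, 60°, 150°.
Two 150° gaps and one 60° gap — a base hue opposite a pair of accents 30° either side of its complement — is the split-complementary pattern.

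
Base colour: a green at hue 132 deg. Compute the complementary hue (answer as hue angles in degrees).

312°

The complement sits 180° across the wheel.
132 + 180 = 312°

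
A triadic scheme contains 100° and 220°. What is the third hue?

340°

A triad spaces three hues 120° apart.
The full set is {100°, 220°, 340°}.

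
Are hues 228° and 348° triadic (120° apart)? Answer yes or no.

yes

Angular distance: |228 − 348| = 120 = 120°.
Triadic (120° apart) requires 120°.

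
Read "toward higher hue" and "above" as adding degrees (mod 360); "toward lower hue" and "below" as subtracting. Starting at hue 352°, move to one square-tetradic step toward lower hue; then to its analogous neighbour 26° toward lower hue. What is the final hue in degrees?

352 − 90 = 262°   (square ↓)
262 − 26 = 236°   (analog 26° ↓)

236°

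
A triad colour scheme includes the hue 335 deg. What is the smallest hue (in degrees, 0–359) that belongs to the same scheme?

A triad places three hues 120° apart.
The full set through 335° is {95°, 215°, 335°}.

95°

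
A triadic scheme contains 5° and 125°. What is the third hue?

A triad spaces three hues 120° apart.
The full set is {5°, 125°, 245°}.

245°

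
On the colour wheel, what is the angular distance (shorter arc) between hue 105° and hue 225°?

|105 − 225| = 120.
120 ≤ 180, so the shorter arc is 120°.

120°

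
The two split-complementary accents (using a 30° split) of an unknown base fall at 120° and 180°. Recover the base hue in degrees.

The accents sit 30° either side of the complement, so the complement is their short-arc midpoint on the wheel.
Short-arc midpoint of 120° and 180°: 150°.
Base is 180° from the complement: 150 − 180 = -30 → -30 + 360 = 330°

330°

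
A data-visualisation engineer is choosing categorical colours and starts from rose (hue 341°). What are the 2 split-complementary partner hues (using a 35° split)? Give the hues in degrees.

126° and 196°

Split-complementary hues sit 35° either side of the complement.
Complement of 341°: 341 + 180 = 521 → 521 − 360 = 161°
161 − 35 = 126°
161 + 35 = 196°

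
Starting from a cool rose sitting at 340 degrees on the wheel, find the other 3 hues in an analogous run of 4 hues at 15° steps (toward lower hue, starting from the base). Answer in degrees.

325°, 310°, 295°

340 − 15 = 325°
340 − 30 = 310°
340 − 45 = 295°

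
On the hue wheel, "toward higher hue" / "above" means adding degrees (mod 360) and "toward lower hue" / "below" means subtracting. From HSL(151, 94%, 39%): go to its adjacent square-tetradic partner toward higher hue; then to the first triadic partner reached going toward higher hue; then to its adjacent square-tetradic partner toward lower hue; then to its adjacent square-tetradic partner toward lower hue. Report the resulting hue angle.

square ↑ +90°: 151 + 90 = 241°
triadic ↑ +120°: 241 + 120 = 361 → 361 − 360 = 1°
square ↓ −90°: 1 − 90 = -89 → -89 + 360 = 271°
square ↓ −90°: 271 − 90 = 181°

181°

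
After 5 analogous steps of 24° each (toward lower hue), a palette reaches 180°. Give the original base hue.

300°

5 steps of 24° (toward lower hue) give a net shift of −120°.
Start = end − shift: 180 + 120 = 300°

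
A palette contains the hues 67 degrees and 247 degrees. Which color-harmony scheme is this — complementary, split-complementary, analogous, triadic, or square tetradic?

Sort the hues: 67°, 247°.
Successive gaps around the wheel: 180°, 180°.
Two hues 180° apart are complementary.

complementary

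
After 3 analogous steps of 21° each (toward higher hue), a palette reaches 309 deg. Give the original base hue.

246°

3 steps of 21° (toward higher hue) give a net shift of +63°.
Start = end − shift: 309 − 63 = 246°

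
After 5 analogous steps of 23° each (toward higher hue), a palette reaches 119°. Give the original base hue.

5 steps of 23° (toward higher hue) give a net shift of +115°.
Start = end − shift: 119 − 115 = 4°

4°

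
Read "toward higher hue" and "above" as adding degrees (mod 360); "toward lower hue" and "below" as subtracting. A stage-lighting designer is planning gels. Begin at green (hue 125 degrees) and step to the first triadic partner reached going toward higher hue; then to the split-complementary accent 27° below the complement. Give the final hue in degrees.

38°

125 + 120 = 245°   (triadic ↑)
245 + 153 = 398 → 398 − 360 = 38°   (split-comp 27° ↓)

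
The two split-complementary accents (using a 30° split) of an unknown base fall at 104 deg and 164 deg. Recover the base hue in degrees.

The accents sit 30° either side of the complement, so the complement is their short-arc midpoint on the wheel.
Short-arc midpoint of 104° and 164°: 134°.
Base is 180° from the complement: 134 − 180 = -46 → -46 + 360 = 314°

314°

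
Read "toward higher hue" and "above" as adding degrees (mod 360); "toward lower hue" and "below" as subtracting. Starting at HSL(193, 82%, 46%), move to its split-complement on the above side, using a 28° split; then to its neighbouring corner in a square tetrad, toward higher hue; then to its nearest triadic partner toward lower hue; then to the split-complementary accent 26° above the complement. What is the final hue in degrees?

split-comp 28° ↑ +208°: 193 + 208 = 401 → 401 − 360 = 41°
square ↑ +90°: 41 + 90 = 131°
triadic ↓ −120°: 131 − 120 = 11°
split-comp 26° ↑ +206°: 11 + 206 = 217°

217°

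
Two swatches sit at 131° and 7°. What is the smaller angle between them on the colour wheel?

124°

|131 − 7| = 124.
124 ≤ 180, so the shorter arc is 124°.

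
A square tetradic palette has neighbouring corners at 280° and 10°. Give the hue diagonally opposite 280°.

100°

A square tetradic scheme places four hues 90° apart; opposite corners are 180° apart.
280 + 180 = 460 → 460 − 360 = 100°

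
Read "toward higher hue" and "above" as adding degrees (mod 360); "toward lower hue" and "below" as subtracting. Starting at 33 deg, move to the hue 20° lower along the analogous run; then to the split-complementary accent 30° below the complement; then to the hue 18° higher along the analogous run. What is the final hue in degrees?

−20° (analog 20° ↓): 33 − 20 = 13°
+150° (split-comp 30° ↓): 13 + 150 = 163°
+18° (analog 18° ↑): 163 + 18 = 181°

181°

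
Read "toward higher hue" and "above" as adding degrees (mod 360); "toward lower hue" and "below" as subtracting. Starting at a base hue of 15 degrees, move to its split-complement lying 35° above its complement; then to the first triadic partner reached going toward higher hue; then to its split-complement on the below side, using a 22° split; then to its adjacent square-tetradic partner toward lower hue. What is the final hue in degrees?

split-comp 35° ↑ +215°: 15 + 215 = 230°
triadic ↑ +120°: 230 + 120 = 350°
split-comp 22° ↓ +158°: 350 + 158 = 508 → 508 − 360 = 148°
square ↓ −90°: 148 − 90 = 58°

58°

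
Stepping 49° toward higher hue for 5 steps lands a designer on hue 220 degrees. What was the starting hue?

5 steps of 49° (toward higher hue) give a net shift of +245°.
Start = end − shift: 220 − 245 = -25 → -25 + 360 = 335°

335°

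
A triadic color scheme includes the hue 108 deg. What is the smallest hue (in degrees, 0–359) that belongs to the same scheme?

A triad places three hues 120° apart.
The full set through 108° is {108°, 228°, 348°}.

108°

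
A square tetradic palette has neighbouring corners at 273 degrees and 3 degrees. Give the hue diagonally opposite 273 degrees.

A square tetradic scheme places four hues 90° apart; opposite corners are 180° apart.
273 + 180 = 453 → 453 − 360 = 93°

93°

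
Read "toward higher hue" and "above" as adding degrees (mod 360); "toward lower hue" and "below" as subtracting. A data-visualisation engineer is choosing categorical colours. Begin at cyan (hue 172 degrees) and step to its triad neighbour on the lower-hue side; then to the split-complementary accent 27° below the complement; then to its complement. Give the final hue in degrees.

25°

triadic ↓ −120°: 172 − 120 = 52°
split-comp 27° ↓ +153°: 52 + 153 = 205°
complement +180°: 205 + 180 = 385 → 385 − 360 = 25°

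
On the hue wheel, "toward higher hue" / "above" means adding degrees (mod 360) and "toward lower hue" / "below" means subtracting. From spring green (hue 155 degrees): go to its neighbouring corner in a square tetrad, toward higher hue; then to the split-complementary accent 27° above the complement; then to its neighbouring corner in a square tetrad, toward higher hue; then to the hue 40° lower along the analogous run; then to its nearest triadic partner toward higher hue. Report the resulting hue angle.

155 + 90 = 245°   (square ↑)
245 + 207 = 452 → 452 − 360 = 92°   (split-comp 27° ↑)
92 + 90 = 182°   (square ↑)
182 − 40 = 142°   (analog 40° ↓)
142 + 120 = 262°   (triadic ↑)

262°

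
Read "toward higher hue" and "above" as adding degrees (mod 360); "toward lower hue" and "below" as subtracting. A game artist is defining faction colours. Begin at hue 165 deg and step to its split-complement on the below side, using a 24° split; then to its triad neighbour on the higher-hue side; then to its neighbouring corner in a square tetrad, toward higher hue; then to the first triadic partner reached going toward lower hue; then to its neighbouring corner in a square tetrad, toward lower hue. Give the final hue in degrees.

321°

165 + 156 = 321°   (split-comp 24° ↓)
321 + 120 = 441 → 441 − 360 = 81°   (triadic ↑)
81 + 90 = 171°   (square ↑)
171 − 120 = 51°   (triadic ↓)
51 − 90 = -39 → -39 + 360 = 321°   (square ↓)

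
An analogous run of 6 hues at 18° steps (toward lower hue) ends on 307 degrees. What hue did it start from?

37°

5 steps of 18° (toward lower hue) give a net shift of −90°.
Start = end − shift: 307 + 90 = 397 → 397 − 360 = 37°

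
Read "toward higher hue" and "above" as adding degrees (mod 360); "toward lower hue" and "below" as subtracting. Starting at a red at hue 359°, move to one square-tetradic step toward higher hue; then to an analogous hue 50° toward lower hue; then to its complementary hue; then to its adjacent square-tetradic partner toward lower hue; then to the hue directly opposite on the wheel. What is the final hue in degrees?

309°

+90° (square ↑): 359 + 90 = 449 → 449 − 360 = 89°
−50° (analog 50° ↓): 89 − 50 = 39°
+180° (complement): 39 + 180 = 219°
−90° (square ↓): 219 − 90 = 129°
+180° (complement): 129 + 180 = 309°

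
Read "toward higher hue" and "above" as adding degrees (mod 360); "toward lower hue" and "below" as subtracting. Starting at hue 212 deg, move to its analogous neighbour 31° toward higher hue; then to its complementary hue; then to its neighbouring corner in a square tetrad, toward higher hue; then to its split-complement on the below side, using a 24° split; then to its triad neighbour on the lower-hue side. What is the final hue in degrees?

189°

analog 31° ↑ +31°: 212 + 31 = 243°
complement +180°: 243 + 180 = 423 → 423 − 360 = 63°
square ↑ +90°: 63 + 90 = 153°
split-comp 24° ↓ +156°: 153 + 156 = 309°
triadic ↓ −120°: 309 − 120 = 189°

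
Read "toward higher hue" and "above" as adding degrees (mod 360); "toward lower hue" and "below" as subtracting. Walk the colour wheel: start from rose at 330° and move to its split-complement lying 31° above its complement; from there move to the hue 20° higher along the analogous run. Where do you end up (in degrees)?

split-comp 31° ↑ +211°: 330 + 211 = 541 → 541 − 360 = 181°
analog 20° ↑ +20°: 181 + 20 = 201°

201°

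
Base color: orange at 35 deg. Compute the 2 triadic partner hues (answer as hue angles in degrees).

35 + 120 = 155°
35 + 240 = 275°

155° and 275°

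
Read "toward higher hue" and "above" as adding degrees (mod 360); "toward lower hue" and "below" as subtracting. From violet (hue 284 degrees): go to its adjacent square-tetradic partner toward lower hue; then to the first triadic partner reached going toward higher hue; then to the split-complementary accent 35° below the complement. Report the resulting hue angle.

square ↓ −90°: 284 − 90 = 194°
triadic ↑ +120°: 194 + 120 = 314°
split-comp 35° ↓ +145°: 314 + 145 = 459 → 459 − 360 = 99°

99°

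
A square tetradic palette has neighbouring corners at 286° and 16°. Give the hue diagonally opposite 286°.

A square tetradic scheme places four hues 90° apart; opposite corners are 180° apart.
286 + 180 = 466 → 466 − 360 = 106°

106°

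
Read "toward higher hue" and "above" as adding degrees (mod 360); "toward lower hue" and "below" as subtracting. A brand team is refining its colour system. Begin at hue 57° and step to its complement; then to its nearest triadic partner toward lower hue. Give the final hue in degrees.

117°

57 + 180 = 237°   (complement)
237 − 120 = 117°   (triadic ↓)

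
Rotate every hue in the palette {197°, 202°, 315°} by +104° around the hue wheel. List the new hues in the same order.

301°, 306°, 59°

197 + 104 = 301°
202 + 104 = 306°
315 + 104 = 419 → 419 − 360 = 59°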